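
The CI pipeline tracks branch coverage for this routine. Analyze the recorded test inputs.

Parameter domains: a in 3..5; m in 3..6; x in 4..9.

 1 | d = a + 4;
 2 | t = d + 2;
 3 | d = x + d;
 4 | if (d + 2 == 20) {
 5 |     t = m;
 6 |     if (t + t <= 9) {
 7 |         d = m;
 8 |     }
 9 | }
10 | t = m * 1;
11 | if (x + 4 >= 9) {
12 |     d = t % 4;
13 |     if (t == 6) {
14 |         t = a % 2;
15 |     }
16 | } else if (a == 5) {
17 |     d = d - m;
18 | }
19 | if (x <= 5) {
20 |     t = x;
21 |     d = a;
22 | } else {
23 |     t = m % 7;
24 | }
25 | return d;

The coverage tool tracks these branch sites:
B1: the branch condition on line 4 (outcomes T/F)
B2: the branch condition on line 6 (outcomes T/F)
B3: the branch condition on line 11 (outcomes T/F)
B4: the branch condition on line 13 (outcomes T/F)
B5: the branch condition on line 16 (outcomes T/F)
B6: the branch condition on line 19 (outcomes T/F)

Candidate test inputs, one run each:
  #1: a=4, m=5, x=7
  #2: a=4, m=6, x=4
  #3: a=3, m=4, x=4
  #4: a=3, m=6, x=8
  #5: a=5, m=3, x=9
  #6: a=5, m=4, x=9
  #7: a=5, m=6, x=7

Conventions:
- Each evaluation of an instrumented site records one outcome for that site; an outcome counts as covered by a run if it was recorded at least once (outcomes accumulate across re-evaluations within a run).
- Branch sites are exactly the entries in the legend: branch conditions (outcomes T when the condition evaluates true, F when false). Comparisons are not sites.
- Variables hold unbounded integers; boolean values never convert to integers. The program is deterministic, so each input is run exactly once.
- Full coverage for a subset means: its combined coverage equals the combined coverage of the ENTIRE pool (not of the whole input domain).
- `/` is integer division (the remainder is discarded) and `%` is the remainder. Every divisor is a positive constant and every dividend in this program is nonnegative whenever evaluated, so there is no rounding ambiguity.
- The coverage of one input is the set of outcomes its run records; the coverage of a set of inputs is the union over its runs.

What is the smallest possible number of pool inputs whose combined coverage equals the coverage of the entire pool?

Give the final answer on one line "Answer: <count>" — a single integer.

input #1, a=4, m=5, x=7: events B1->F, B3->T, B4->F, B6->F; outcomes B1=F, B3=T, B4=F, B6=F
input #2, a=4, m=6, x=4: events B1->F, B3->F, B5->F, B6->T; outcomes B1=F, B3=F, B5=F, B6=T
input #3, a=3, m=4, x=4: events B1->F, B3->F, B5->F, B6->T; outcomes B1=F, B3=F, B5=F, B6=T
input #4, a=3, m=6, x=8: events B1->F, B3->T, B4->T, B6->F; outcomes B1=F, B3=T, B4=T, B6=F
input #5, a=5, m=3, x=9: events B1->T, B2->T, B3->T, B4->F, B6->F; outcomes B1=T, B2=T, B3=T, B4=F, B6=F
input #6, a=5, m=4, x=9: events B1->T, B2->T, B3->T, B4->F, B6->F; outcomes B1=T, B2=T, B3=T, B4=F, B6=F
input #7, a=5, m=6, x=7: events B1->F, B3->T, B4->T, B6->F; outcomes B1=F, B3=T, B4=T, B6=F
the full pool covers 10 outcomes: B1=T, B1=F, B2=T, B3=T, B3=F, B4=T, B4=F, B5=F, B6=T, B6=F
every size-1 subset falls short of the 10 outcomes (best: 5/10)
every size-2 subset falls short of the 10 outcomes (best: 9/10)
inputs {2, 4, 5} (size 3) cover everything; no size-3 subset with a lexicographically smaller index list covers all 10

Answer: 3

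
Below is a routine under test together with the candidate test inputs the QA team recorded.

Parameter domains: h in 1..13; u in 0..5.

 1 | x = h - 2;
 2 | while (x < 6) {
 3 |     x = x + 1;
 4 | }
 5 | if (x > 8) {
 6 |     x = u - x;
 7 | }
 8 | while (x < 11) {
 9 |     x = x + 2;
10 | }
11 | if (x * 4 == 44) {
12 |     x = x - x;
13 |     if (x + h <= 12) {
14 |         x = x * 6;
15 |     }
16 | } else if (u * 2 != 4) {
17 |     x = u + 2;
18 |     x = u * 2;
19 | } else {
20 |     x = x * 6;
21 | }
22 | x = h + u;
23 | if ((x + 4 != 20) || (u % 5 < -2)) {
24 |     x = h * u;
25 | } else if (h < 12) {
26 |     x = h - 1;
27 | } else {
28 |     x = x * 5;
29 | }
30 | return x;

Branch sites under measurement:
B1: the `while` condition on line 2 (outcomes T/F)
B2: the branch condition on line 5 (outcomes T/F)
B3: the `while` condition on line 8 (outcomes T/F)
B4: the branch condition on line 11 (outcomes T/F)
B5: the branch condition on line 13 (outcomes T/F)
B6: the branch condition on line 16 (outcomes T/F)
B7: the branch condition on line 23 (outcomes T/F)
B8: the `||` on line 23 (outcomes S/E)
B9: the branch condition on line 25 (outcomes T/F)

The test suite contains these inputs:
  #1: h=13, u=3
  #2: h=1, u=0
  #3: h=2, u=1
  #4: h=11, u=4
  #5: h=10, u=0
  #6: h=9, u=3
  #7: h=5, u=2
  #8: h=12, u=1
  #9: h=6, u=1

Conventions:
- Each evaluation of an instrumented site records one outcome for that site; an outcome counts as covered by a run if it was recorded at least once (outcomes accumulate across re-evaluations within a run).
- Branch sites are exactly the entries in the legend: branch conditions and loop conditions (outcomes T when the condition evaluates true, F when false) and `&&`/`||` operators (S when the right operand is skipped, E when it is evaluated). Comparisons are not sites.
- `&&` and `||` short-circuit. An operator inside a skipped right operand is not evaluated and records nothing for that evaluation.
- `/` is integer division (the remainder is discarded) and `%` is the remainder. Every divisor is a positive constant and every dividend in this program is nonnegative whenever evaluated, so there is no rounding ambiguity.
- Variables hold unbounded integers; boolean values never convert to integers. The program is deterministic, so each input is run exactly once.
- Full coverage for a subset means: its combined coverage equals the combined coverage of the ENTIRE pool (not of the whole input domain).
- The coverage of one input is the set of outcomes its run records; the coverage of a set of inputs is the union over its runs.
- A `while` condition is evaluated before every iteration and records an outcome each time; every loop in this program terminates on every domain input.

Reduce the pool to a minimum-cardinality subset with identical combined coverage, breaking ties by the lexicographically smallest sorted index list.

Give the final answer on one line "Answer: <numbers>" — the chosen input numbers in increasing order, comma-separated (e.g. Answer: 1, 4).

#1 (h=13, u=3) -> B1->F, B2->T, B3->T, B3->T, B3->T, B3->T, B3->T, B3->T, B3->T, B3->T, B3->T, B3->T, B3->F, B4->F, ...; covered: B1=F, B2=T, B3=T, B3=F, B4=F, B6=T, B7=F, B8=E, B9=F
#2 (h=1, u=0) -> B1->T, B1->T, B1->T, B1->T, B1->T, B1->T, B1->T, B1->F, B2->F, B3->T, B3->T, B3->T, B3->F, B4->F, ...; covered: B1=T, B1=F, B2=F, B3=T, B3=F, B4=F, B6=T, B7=T, B8=S
#3 (h=2, u=1) -> B1->T, B1->T, B1->T, B1->T, B1->T, B1->T, B1->F, B2->F, B3->T, B3->T, B3->T, B3->F, B4->F, B6->T, ...; covered: B1=T, B1=F, B2=F, B3=T, B3=F, B4=F, B6=T, B7=T, B8=S
#4 (h=11, u=4) -> B1->F, B2->T, B3->T, B3->T, B3->T, B3->T, B3->T, B3->T, B3->T, B3->T, B3->F, B4->T, B5->T, B8->S, ...; covered: B1=F, B2=T, B3=T, B3=F, B4=T, B5=T, B7=T, B8=S
#5 (h=10, u=0) -> B1->F, B2->F, B3->T, B3->T, B3->F, B4->F, B6->T, B8->S, B7->T; covered: B1=F, B2=F, B3=T, B3=F, B4=F, B6=T, B7=T, B8=S
#6 (h=9, u=3) -> B1->F, B2->F, B3->T, B3->T, B3->F, B4->T, B5->T, B8->S, B7->T; covered: B1=F, B2=F, B3=T, B3=F, B4=T, B5=T, B7=T, B8=S
#7 (h=5, u=2) -> B1->T, B1->T, B1->T, B1->F, B2->F, B3->T, B3->T, B3->T, B3->F, B4->F, B6->F, B8->S, B7->T; covered: B1=T, B1=F, B2=F, B3=T, B3=F, B4=F, B6=F, B7=T, B8=S
#8 (h=12, u=1) -> B1->F, B2->T, B3->T, B3->T, B3->T, B3->T, B3->T, B3->T, B3->T, B3->T, B3->T, B3->T, B3->F, B4->T, ...; covered: B1=F, B2=T, B3=T, B3=F, B4=T, B5=T, B7=T, B8=S
#9 (h=6, u=1) -> B1->T, B1->T, B1->F, B2->F, B3->T, B3->T, B3->T, B3->F, B4->F, B6->T, B8->S, B7->T; covered: B1=T, B1=F, B2=F, B3=T, B3=F, B4=F, B6=T, B7=T, B8=S
union over all inputs: B1=T, B1=F, B2=T, B2=F, B3=T, B3=F, B4=T, B4=F, B5=T, B6=T, B6=F, B7=T, B7=F, B8=S, B8=E, B9=F (16 outcomes)
size 1 is not enough: best union over all size-1 subsets is 9/16
size 2 is not enough: best union over all size-2 subsets is 14/16
the canonical winner is {1, 4, 7}: size 3, full 16-outcome coverage, earliest index list among size-3 covers

Answer: 1, 4, 7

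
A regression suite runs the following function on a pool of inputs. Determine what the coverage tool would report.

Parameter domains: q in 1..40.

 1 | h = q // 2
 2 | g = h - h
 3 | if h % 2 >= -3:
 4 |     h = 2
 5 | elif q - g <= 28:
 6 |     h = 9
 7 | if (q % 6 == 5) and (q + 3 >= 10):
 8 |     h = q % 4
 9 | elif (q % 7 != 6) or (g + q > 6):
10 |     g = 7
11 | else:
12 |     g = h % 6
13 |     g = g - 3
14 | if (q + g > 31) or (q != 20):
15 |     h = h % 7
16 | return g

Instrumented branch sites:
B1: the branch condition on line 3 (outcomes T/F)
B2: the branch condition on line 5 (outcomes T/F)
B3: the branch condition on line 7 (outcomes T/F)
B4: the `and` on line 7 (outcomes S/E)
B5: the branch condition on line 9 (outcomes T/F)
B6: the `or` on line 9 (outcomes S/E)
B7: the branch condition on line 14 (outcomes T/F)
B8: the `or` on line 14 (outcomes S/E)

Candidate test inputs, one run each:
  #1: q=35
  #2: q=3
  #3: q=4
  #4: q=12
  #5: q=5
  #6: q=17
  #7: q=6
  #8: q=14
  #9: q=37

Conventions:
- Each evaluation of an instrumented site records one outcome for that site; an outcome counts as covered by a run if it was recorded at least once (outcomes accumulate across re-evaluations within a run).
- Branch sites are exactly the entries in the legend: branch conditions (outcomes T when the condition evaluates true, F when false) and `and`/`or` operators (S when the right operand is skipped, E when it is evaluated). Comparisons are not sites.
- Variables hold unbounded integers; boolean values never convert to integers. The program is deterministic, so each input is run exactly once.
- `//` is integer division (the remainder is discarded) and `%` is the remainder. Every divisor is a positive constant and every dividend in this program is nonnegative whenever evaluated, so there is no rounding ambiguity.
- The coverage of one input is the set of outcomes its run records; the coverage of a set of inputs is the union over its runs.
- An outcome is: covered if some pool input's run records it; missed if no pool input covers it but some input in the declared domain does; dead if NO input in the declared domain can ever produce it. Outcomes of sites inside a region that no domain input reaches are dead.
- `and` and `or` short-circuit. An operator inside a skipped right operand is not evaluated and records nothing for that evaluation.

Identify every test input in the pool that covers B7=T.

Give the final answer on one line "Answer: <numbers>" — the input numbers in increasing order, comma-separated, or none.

input #1 (q=35): covers B7=T
input #2 (q=3): covers B7=T
input #3 (q=4): covers B7=T
input #4 (q=12): covers B7=T
input #5 (q=5): covers B7=T
input #6 (q=17): covers B7=T
input #7 (q=6): covers B7=T
input #8 (q=14): covers B7=T
input #9 (q=37): covers B7=T

Answer: 1, 2, 3, 4, 5, 6, 7, 8, 9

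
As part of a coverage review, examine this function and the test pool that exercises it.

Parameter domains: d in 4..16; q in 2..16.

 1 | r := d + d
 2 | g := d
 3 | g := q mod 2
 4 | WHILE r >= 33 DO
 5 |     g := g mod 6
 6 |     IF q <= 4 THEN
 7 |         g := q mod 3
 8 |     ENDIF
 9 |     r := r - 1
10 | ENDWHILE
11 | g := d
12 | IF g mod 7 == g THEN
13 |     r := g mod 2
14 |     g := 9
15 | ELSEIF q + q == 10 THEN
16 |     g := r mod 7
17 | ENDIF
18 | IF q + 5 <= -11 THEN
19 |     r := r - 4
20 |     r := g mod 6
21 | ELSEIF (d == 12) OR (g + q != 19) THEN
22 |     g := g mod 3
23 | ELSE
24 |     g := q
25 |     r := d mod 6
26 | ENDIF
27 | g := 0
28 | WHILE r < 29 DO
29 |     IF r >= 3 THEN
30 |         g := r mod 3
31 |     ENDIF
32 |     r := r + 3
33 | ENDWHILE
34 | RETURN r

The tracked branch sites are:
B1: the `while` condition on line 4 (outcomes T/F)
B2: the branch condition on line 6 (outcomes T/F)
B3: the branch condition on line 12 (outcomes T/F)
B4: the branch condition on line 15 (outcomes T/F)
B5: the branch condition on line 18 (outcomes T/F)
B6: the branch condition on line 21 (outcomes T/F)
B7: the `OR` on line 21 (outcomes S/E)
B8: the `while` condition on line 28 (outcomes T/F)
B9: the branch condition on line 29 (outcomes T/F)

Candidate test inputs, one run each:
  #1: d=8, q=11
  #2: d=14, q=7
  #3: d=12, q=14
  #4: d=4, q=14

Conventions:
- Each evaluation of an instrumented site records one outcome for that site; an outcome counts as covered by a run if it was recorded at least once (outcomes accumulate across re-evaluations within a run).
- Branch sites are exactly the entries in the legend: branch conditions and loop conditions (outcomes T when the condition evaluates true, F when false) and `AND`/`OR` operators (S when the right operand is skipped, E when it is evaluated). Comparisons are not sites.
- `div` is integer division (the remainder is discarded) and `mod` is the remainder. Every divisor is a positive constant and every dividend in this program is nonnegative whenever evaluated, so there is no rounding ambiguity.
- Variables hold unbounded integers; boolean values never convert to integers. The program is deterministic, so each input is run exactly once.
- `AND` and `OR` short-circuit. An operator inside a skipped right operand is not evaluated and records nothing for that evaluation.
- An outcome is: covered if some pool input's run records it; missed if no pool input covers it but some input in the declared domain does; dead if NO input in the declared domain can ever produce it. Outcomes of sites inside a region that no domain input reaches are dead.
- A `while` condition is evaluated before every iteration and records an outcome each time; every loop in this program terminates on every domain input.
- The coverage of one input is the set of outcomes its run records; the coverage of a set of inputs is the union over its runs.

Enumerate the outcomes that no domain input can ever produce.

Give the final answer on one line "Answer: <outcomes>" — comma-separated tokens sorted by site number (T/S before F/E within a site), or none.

running all 195 domain inputs and tallying outcomes:
  B1=T: never recorded by any domain input -> dead
  B2=T: never recorded by any domain input -> dead
  B2=F: never recorded by any domain input -> dead
  B5=T: never recorded by any domain input -> dead
  reachable outcomes have witnesses, e.g. B1=F (e.g. d=4, q=2), B3=T (e.g. d=4, q=2), B3=F (e.g. d=7, q=2), B4=T (e.g. d=7, q=5)

Answer: B1=T, B2=T, B2=F, B5=T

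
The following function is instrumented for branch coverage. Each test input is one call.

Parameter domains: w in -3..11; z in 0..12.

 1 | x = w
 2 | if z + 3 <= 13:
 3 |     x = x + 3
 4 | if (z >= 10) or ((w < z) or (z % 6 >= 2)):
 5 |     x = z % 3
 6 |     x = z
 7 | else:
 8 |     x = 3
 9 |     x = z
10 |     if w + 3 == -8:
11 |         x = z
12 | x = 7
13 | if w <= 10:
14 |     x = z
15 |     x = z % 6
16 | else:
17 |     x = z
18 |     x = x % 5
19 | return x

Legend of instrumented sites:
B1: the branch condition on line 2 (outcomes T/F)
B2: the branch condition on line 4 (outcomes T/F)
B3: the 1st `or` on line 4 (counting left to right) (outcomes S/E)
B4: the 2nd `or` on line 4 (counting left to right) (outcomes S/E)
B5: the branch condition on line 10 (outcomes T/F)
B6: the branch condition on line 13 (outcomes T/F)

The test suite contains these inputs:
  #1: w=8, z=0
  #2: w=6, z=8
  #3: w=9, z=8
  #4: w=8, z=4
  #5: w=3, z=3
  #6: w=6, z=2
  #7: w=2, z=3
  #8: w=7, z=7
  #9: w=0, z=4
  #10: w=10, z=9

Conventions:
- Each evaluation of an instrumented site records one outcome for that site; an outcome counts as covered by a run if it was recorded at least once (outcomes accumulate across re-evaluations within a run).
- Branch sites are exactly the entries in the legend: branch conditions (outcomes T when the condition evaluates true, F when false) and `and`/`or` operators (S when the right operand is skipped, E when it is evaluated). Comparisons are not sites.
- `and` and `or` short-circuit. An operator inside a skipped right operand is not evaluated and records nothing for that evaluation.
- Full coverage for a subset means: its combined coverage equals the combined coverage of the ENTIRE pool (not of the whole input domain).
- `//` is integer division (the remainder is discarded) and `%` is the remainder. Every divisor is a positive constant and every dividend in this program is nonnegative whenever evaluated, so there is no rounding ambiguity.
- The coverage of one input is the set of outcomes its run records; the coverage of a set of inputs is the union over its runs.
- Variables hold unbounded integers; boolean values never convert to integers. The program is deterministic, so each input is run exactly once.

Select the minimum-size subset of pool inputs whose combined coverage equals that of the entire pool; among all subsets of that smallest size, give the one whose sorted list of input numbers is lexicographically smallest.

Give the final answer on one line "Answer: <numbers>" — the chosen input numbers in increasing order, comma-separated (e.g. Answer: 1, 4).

input #1, w=8, z=0: events B1->T, B3->E, B4->E, B2->F, B5->F, B6->T; outcomes B1=T, B2=F, B3=E, B4=E, B5=F, B6=T
input #2, w=6, z=8: events B1->T, B3->E, B4->S, B2->T, B6->T; outcomes B1=T, B2=T, B3=E, B4=S, B6=T
input #3, w=9, z=8: events B1->T, B3->E, B4->E, B2->T, B6->T; outcomes B1=T, B2=T, B3=E, B4=E, B6=T
input #4, w=8, z=4: events B1->T, B3->E, B4->E, B2->T, B6->T; outcomes B1=T, B2=T, B3=E, B4=E, B6=T
input #5, w=3, z=3: events B1->T, B3->E, B4->E, B2->T, B6->T; outcomes B1=T, B2=T, B3=E, B4=E, B6=T
input #6, w=6, z=2: events B1->T, B3->E, B4->E, B2->T, B6->T; outcomes B1=T, B2=T, B3=E, B4=E, B6=T
input #7, w=2, z=3: events B1->T, B3->E, B4->S, B2->T, B6->T; outcomes B1=T, B2=T, B3=E, B4=S, B6=T
input #8, w=7, z=7: events B1->T, B3->E, B4->E, B2->F, B5->F, B6->T; outcomes B1=T, B2=F, B3=E, B4=E, B5=F, B6=T
input #9, w=0, z=4: events B1->T, B3->E, B4->S, B2->T, B6->T; outcomes B1=T, B2=T, B3=E, B4=S, B6=T
input #10, w=10, z=9: events B1->T, B3->E, B4->E, B2->T, B6->T; outcomes B1=T, B2=T, B3=E, B4=E, B6=T
union over all inputs: B1=T, B2=T, B2=F, B3=E, B4=S, B4=E, B5=F, B6=T (8 outcomes)
no size-1 subset reaches all 8 outcomes (best union: 6/8)
at size 2, {1, 2} reaches all 8 outcomes; every lexicographically earlier size-2 subset fails

Answer: 1, 2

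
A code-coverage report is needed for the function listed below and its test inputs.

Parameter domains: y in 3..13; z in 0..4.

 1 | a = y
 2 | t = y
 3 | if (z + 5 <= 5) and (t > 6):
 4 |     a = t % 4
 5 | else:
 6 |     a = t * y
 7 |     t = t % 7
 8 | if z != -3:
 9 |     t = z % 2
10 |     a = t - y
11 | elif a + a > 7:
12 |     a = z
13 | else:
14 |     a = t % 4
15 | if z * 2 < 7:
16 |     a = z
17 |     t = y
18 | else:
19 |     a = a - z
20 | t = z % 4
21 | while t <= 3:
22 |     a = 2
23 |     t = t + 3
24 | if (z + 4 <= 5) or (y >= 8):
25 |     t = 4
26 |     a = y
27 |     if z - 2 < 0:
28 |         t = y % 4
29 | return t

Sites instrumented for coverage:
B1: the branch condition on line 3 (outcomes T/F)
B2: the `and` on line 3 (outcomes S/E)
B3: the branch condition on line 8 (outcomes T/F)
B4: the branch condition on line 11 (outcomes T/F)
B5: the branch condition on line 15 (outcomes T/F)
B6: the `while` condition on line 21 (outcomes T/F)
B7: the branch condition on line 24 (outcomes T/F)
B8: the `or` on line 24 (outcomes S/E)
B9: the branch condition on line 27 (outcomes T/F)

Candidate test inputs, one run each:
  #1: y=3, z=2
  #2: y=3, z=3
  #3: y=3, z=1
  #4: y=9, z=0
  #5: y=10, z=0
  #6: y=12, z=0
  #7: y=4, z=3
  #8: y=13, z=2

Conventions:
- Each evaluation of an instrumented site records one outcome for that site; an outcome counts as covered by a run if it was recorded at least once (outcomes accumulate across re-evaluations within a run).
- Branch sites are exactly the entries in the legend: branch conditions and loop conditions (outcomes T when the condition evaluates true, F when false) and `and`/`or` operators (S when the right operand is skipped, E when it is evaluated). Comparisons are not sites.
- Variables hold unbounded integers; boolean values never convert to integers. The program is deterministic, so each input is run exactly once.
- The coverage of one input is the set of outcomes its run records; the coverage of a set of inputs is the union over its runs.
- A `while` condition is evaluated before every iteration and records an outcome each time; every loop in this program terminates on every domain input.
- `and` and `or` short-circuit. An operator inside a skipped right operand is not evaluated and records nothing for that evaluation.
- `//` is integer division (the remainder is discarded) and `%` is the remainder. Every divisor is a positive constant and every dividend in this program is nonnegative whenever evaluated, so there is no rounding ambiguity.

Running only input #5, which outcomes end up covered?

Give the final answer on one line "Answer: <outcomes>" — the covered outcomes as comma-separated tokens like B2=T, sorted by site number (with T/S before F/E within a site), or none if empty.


Event log for input #5 (y=10, z=0):
  B2->E, B1->T, B3->T, B5->T, B6->T, B6->T, B6->F, B8->S, B7->T, B9->T
distinct outcomes covered: B1=T, B2=E, B3=T, B5=T, B6=T, B6=F, B7=T, B8=S, B9=T
Answer: B1=T, B2=E, B3=T, B5=T, B6=T, B6=F, B7=T, B8=S, B9=T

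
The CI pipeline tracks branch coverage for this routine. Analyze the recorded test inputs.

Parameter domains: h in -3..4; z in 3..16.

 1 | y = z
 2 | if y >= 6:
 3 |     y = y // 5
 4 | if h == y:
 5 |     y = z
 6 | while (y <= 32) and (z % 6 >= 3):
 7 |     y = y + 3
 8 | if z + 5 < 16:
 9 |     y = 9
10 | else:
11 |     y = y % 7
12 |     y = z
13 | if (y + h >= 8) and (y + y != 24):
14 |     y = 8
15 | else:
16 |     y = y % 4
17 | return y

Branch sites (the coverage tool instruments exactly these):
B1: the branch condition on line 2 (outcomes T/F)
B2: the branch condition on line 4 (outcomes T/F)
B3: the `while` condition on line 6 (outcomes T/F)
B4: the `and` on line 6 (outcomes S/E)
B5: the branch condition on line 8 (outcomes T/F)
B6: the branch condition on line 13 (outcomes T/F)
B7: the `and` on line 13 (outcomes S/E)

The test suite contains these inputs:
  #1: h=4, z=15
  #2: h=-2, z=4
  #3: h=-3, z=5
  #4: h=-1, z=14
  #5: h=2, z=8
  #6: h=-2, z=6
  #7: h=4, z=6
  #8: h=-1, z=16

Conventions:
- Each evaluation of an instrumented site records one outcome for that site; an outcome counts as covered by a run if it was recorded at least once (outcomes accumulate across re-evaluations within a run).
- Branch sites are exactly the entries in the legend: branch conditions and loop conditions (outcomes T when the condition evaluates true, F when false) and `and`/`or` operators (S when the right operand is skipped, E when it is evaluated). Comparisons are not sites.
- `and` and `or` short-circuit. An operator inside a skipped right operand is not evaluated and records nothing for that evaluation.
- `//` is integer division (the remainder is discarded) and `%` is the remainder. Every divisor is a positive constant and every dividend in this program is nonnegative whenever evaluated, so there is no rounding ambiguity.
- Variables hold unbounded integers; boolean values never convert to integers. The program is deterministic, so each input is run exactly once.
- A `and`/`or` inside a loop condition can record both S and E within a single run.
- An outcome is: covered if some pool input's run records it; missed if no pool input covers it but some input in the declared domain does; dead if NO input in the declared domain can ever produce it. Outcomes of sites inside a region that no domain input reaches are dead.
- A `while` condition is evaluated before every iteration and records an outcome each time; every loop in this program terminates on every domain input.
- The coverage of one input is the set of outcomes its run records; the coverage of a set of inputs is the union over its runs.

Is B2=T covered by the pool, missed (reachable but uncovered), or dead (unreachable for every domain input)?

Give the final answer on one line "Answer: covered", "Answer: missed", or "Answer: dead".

no pool input records B2=T
but domain input (h=1, z=6) does record it -> reachable, so missed

Answer: missed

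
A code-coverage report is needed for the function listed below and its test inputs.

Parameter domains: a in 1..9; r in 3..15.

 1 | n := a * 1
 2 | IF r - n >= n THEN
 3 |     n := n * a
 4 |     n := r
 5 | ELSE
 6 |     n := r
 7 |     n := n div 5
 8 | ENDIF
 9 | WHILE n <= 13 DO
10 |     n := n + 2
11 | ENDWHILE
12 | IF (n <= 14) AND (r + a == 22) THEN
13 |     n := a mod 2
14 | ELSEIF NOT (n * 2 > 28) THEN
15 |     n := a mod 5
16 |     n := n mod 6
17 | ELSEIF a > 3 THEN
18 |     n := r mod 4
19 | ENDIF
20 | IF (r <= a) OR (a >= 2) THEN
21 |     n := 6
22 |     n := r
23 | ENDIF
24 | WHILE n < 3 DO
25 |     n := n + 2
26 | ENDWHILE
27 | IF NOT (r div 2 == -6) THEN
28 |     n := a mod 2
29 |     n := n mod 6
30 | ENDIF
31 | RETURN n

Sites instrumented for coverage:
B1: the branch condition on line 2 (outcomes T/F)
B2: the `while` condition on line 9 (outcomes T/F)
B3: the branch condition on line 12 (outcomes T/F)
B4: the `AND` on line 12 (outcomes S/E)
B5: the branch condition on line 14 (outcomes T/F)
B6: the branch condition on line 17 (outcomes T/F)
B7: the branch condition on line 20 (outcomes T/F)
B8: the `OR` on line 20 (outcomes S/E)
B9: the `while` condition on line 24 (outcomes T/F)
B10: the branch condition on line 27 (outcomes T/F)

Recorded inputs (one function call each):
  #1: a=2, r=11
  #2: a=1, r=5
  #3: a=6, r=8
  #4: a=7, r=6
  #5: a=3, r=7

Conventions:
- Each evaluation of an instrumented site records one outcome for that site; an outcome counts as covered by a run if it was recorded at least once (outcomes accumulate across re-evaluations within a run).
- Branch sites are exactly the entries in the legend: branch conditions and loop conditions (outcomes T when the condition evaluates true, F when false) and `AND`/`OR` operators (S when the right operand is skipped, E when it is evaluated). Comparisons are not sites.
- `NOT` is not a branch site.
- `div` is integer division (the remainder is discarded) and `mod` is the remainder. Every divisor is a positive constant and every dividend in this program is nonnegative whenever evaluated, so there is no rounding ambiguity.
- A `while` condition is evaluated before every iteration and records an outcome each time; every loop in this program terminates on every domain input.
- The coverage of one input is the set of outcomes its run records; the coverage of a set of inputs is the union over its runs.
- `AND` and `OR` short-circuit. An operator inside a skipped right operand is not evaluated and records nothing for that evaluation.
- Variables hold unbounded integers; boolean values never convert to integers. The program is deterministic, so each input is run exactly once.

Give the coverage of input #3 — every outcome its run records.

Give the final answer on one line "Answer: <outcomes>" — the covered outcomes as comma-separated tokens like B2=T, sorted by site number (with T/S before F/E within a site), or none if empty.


Running input #3 (a=6, r=8), event by event:
  B1->F, B2->T, B2->T, B2->T, B2->T, B2->T, B2->T, B2->T, B2->F, B4->S
  B3->F, B5->F, B6->T, B8->E, B7->T, B9->F, B10->T
as a set, this run covers: B1=F, B2=T, B2=F, B3=F, B4=S, B5=F, B6=T, B7=T, B8=E, B9=F, B10=T
Answer: B1=F, B2=T, B2=F, B3=F, B4=S, B5=F, B6=T, B7=T, B8=E, B9=F, B10=T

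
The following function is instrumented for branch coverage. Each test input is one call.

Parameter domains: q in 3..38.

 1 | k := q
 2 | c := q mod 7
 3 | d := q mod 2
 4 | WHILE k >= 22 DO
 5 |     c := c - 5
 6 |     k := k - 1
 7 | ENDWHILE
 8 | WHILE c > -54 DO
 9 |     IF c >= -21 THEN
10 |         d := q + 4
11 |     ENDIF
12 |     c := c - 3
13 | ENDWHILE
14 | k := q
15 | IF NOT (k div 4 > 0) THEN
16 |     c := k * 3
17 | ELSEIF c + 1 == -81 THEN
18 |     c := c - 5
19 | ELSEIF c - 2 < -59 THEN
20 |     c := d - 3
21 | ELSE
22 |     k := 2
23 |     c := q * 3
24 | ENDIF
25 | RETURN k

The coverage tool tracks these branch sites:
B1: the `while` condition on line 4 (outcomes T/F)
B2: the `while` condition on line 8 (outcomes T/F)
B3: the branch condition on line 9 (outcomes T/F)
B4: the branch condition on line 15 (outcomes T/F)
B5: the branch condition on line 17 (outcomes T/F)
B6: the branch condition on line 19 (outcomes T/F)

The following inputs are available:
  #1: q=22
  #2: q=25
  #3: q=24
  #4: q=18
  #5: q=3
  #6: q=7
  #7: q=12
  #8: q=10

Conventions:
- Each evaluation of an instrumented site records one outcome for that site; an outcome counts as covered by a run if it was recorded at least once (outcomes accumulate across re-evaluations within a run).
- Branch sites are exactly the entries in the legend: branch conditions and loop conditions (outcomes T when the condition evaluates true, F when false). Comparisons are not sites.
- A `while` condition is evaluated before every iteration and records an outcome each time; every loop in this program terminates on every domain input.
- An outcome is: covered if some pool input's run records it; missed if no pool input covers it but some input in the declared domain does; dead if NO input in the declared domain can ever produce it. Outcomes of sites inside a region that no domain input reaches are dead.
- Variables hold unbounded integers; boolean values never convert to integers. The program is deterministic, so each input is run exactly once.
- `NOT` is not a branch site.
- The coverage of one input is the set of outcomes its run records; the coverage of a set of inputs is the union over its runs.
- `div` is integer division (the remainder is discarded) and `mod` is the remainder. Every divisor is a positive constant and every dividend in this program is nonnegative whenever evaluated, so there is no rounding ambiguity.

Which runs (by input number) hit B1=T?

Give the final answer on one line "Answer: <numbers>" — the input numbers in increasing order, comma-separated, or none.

input #1 (q=22): records B1=T
input #2 (q=25): records B1=T
input #3 (q=24): records B1=T
input #4 (q=18): does not record B1=T
input #5 (q=3): does not record B1=T
input #6 (q=7): does not record B1=T
input #7 (q=12): does not record B1=T
input #8 (q=10): does not record B1=T

Answer: 1, 2, 3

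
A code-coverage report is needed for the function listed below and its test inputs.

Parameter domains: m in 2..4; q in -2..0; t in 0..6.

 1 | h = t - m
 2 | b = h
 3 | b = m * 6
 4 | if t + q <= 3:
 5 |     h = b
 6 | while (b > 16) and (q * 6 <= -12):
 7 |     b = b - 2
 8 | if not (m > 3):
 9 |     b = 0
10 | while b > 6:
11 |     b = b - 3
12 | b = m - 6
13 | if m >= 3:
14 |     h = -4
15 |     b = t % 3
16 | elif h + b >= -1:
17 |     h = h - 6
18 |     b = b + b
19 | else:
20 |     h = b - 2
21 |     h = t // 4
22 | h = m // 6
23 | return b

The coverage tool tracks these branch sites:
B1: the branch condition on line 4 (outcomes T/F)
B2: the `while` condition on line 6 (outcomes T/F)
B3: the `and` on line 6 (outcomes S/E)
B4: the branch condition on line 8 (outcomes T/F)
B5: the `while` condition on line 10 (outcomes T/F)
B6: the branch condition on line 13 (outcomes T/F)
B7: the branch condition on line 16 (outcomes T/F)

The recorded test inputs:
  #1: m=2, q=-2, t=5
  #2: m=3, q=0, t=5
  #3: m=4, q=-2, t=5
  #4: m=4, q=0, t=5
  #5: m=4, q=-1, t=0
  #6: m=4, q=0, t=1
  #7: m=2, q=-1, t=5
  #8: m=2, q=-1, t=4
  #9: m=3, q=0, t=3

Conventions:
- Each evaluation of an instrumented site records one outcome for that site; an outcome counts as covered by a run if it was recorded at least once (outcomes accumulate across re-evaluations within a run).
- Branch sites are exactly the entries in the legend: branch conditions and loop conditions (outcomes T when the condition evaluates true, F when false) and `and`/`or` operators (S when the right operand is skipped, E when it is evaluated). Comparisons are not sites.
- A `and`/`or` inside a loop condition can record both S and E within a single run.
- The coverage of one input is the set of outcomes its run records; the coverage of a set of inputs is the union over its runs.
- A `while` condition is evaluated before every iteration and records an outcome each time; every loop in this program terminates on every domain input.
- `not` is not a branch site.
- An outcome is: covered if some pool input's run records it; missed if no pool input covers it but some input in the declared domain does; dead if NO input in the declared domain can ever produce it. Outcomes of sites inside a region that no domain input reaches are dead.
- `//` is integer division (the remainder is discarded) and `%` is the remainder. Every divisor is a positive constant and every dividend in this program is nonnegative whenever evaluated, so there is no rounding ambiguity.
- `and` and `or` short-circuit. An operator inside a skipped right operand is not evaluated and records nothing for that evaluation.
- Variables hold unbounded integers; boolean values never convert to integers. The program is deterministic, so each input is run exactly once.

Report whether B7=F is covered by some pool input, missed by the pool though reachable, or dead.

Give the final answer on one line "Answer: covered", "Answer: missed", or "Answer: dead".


no pool input records B7=F
but domain input (m=2, q=0, t=4) does record it -> reachable, so missed
Answer: missed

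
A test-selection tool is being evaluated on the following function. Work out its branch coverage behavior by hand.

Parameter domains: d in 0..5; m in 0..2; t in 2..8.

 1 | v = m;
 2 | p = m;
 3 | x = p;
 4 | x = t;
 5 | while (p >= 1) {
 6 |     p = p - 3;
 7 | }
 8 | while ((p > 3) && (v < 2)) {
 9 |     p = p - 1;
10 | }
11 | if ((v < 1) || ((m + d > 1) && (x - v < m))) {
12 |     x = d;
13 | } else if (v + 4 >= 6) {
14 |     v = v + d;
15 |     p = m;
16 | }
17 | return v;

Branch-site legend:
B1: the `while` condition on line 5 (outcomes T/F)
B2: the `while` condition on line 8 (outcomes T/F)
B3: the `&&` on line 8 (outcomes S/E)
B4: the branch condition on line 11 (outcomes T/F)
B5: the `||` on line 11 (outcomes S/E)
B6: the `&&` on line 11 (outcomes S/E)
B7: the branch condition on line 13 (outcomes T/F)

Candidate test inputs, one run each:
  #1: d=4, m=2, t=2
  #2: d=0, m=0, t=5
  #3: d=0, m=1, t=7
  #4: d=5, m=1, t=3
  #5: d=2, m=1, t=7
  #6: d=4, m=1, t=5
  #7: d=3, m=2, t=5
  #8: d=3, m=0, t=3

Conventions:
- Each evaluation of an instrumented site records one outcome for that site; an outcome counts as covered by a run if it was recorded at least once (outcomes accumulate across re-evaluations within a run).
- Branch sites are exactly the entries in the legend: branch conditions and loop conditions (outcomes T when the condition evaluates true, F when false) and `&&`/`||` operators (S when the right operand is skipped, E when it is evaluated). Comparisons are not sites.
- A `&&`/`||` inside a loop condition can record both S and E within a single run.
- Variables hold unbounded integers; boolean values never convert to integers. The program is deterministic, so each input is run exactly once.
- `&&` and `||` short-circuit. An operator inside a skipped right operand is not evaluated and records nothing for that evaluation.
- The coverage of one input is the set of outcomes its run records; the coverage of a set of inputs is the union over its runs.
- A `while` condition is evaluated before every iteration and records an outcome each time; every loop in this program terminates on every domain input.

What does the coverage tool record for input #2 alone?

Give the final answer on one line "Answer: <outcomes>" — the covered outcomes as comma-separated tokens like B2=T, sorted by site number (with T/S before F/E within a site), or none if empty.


Simulating input #2 (d=0, m=0, t=5) step by step:
  B1->F, B3->S, B2->F, B5->S, B4->T
distinct outcomes covered: B1=F, B2=F, B3=S, B4=T, B5=S
Answer: B1=F, B2=F, B3=S, B4=T, B5=S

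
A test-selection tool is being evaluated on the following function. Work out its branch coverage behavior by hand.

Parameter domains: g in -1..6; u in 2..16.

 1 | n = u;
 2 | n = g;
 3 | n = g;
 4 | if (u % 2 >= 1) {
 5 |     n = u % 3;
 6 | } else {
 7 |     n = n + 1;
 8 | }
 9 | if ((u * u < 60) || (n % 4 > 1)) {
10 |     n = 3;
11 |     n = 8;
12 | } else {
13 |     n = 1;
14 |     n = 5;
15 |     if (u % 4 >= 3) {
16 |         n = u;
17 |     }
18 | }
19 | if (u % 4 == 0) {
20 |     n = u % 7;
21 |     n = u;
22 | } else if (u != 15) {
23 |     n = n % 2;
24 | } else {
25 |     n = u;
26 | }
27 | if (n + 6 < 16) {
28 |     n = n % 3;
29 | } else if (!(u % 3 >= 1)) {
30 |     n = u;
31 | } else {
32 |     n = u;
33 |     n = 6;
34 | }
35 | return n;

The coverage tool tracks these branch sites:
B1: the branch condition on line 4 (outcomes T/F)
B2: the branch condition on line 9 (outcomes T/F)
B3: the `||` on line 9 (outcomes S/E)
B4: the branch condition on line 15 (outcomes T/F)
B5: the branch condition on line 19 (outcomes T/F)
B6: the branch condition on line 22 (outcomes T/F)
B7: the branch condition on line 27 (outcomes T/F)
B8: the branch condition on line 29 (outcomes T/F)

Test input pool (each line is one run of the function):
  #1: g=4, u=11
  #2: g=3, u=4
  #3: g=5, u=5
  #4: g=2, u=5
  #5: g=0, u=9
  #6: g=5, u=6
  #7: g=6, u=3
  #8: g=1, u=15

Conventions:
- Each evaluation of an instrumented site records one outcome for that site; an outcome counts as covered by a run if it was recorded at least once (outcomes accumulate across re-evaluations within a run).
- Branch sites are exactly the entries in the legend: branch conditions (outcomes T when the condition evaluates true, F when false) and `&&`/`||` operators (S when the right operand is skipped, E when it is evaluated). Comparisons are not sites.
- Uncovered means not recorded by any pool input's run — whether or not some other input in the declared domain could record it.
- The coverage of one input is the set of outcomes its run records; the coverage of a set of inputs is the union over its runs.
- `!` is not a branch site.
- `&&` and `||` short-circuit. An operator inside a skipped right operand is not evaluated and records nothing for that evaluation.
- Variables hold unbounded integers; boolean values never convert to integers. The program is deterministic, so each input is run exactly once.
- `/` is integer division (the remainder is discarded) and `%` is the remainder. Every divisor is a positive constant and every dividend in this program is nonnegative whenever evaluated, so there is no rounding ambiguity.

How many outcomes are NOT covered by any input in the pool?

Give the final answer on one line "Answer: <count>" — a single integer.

input #1, g=4, u=11: outcomes B1=T, B2=T, B3=E, B5=F, B6=T, B7=T
input #2, g=3, u=4: outcomes B1=F, B2=T, B3=S, B5=T, B7=T
input #3, g=5, u=5: outcomes B1=T, B2=T, B3=S, B5=F, B6=T, B7=T
input #4, g=2, u=5: outcomes B1=T, B2=T, B3=S, B5=F, B6=T, B7=T
input #5, g=0, u=9: outcomes B1=T, B2=F, B3=E, B4=F, B5=F, B6=T, B7=T
input #6, g=5, u=6: outcomes B1=F, B2=T, B3=S, B5=F, B6=T, B7=T
input #7, g=6, u=3: outcomes B1=T, B2=T, B3=S, B5=F, B6=T, B7=T
input #8, g=1, u=15: outcomes B1=T, B2=F, B3=E, B4=T, B5=F, B6=F, B7=F, B8=T
union over the pool: B1=T, B1=F, B2=T, B2=F, B3=S, B3=E, B4=T, B4=F, B5=T, B5=F, B6=T, B6=F, B7=T, B7=F, B8=T
uncovered (1 of 16): B8=F

Answer: 1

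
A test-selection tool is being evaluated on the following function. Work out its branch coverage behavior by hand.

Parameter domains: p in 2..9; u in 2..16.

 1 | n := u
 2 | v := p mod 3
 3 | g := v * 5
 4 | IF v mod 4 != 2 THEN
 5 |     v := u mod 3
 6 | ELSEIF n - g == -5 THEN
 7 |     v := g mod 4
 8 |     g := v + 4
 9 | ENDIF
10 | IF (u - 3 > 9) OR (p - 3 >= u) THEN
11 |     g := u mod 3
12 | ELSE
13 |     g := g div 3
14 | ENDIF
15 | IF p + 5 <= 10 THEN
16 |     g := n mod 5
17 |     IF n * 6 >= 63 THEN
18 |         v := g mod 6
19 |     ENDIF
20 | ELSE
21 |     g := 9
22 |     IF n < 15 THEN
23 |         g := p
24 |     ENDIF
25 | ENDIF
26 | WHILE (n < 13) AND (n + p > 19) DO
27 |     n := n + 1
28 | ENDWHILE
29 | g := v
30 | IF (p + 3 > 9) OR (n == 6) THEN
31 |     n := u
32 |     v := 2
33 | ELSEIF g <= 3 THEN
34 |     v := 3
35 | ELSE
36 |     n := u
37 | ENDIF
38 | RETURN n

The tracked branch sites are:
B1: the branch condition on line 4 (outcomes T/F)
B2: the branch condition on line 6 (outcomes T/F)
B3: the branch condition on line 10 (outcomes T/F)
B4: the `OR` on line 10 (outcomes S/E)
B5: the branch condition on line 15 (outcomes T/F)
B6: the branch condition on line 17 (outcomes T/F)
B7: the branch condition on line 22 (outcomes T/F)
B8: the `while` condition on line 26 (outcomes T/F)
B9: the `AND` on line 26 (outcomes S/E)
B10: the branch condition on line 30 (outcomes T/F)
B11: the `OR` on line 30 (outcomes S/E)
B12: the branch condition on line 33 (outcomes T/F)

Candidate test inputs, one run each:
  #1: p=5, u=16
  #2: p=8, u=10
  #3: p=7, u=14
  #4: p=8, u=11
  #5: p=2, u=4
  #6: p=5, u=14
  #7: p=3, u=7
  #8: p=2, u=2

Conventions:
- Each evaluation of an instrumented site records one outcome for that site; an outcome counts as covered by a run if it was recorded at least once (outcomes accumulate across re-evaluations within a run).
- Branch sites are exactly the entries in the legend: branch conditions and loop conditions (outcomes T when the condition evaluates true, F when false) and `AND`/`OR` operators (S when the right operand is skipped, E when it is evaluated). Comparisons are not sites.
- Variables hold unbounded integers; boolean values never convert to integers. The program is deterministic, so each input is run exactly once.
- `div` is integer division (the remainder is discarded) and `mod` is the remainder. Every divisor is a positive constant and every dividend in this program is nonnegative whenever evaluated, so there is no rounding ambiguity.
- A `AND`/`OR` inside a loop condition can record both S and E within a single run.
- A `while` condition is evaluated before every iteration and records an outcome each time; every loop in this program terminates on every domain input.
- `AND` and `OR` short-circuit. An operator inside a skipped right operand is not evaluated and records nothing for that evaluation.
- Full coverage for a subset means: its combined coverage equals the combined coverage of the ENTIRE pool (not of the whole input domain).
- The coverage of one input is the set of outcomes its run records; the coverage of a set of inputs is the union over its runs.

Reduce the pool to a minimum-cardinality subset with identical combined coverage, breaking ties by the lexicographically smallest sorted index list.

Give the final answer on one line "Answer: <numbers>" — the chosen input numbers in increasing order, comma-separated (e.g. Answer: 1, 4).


run #1 (p=5, u=16) records B1=F, B2=F, B3=T, B4=S, B5=T, B6=T, B8=F, B9=S, B10=F, B11=E, B12=T
run #2 (p=8, u=10) records B1=F, B2=F, B3=F, B4=E, B5=F, B7=T, B8=F, B9=E, B10=T, B11=S
run #3 (p=7, u=14) records B1=T, B3=T, B4=S, B5=F, B7=T, B8=F, B9=S, B10=T, B11=S
run #4 (p=8, u=11) records B1=F, B2=F, B3=F, B4=E, B5=F, B7=T, B8=F, B9=E, B10=T, B11=S
run #5 (p=2, u=4) records B1=F, B2=F, B3=F, B4=E, B5=T, B6=F, B8=F, B9=E, B10=F, B11=E, B12=T
run #6 (p=5, u=14) records B1=F, B2=F, B3=T, B4=S, B5=T, B6=T, B8=F, B9=S, B10=F, B11=E, B12=F
run #7 (p=3, u=7) records B1=T, B3=F, B4=E, B5=T, B6=F, B8=F, B9=E, B10=F, B11=E, B12=T
run #8 (p=2, u=2) records B1=F, B2=F, B3=F, B4=E, B5=T, B6=F, B8=F, B9=E, B10=F, B11=E, B12=T
together the pool reaches 21 outcomes: B1=T, B1=F, B2=F, B3=T, B3=F, B4=S, B4=E, B5=T, B5=F, B6=T, B6=F, B7=T, B8=F, B9=S, B9=E, B10=T, B10=F, B11=S, B11=E, B12=T, B12=F
size 1 is not enough: best union over all size-1 subsets is 11/21
size 2 is not enough: best union over all size-2 subsets is 19/21
size 3: inputs {2, 6, 7} cover all 21 outcomes, and no lexicographically smaller subset of this size does
Answer: 2, 6, 7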